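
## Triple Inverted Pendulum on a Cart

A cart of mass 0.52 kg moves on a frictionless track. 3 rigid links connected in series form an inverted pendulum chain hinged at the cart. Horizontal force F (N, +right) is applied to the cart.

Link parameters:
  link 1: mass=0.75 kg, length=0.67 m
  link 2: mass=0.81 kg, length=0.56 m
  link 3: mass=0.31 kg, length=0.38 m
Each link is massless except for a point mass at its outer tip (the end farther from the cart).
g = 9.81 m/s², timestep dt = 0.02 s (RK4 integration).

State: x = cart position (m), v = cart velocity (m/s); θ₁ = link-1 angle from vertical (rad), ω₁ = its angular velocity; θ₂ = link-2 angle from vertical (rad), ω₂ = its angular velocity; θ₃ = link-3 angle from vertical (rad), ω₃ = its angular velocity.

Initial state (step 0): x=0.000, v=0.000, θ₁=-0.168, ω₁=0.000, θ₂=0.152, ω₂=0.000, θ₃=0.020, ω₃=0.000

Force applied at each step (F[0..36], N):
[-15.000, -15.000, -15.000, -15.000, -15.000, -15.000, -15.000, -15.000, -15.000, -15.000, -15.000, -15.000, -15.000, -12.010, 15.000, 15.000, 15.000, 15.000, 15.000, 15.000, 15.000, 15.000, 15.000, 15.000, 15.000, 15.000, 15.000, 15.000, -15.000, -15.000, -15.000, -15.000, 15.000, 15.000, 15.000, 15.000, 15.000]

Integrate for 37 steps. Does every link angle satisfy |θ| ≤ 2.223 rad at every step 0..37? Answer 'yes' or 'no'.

apply F[0]=-15.000 → step 1: x=-0.004, v=-0.440, θ₁=-0.164, ω₁=0.446, θ₂=0.155, ω₂=0.342, θ₃=0.019, ω₃=-0.106
apply F[1]=-15.000 → step 2: x=-0.018, v=-0.891, θ₁=-0.150, ω₁=0.919, θ₂=0.166, ω₂=0.672, θ₃=0.016, ω₃=-0.214
apply F[2]=-15.000 → step 3: x=-0.040, v=-1.364, θ₁=-0.126, ω₁=1.447, θ₂=0.182, ω₂=0.975, θ₃=0.010, ω₃=-0.325
apply F[3]=-15.000 → step 4: x=-0.072, v=-1.871, θ₁=-0.092, ω₁=2.058, θ₂=0.204, ω₂=1.230, θ₃=0.003, ω₃=-0.434
apply F[4]=-15.000 → step 5: x=-0.115, v=-2.416, θ₁=-0.043, ω₁=2.778, θ₂=0.231, ω₂=1.406, θ₃=-0.007, ω₃=-0.523
apply F[5]=-15.000 → step 6: x=-0.169, v=-2.989, θ₁=0.020, ω₁=3.608, θ₂=0.260, ω₂=1.466, θ₃=-0.018, ω₃=-0.555
apply F[6]=-15.000 → step 7: x=-0.235, v=-3.549, θ₁=0.101, ω₁=4.493, θ₂=0.289, ω₂=1.391, θ₃=-0.028, ω₃=-0.475
apply F[7]=-15.000 → step 8: x=-0.311, v=-4.016, θ₁=0.199, ω₁=5.293, θ₂=0.315, ω₂=1.218, θ₃=-0.036, ω₃=-0.235
apply F[8]=-15.000 → step 9: x=-0.394, v=-4.318, θ₁=0.311, ω₁=5.849, θ₂=0.337, ω₂=1.056, θ₃=-0.037, ω₃=0.154
apply F[9]=-15.000 → step 10: x=-0.482, v=-4.448, θ₁=0.432, ω₁=6.120, θ₂=0.358, ω₂=1.011, θ₃=-0.029, ω₃=0.614
apply F[10]=-15.000 → step 11: x=-0.571, v=-4.462, θ₁=0.555, ω₁=6.186, θ₂=0.379, ω₂=1.115, θ₃=-0.012, ω₃=1.066
apply F[11]=-15.000 → step 12: x=-0.660, v=-4.413, θ₁=0.678, ω₁=6.150, θ₂=0.403, ω₂=1.341, θ₃=0.013, ω₃=1.475
apply F[12]=-15.000 → step 13: x=-0.748, v=-4.334, θ₁=0.801, ω₁=6.075, θ₂=0.433, ω₂=1.655, θ₃=0.046, ω₃=1.839
apply F[13]=-12.010 → step 14: x=-0.833, v=-4.197, θ₁=0.921, ω₁=5.973, θ₂=0.469, ω₂=1.988, θ₃=0.086, ω₃=2.132
apply F[14]=+15.000 → step 15: x=-0.912, v=-3.696, θ₁=1.039, ω₁=5.801, θ₂=0.509, ω₂=1.928, θ₃=0.129, ω₃=2.130
apply F[15]=+15.000 → step 16: x=-0.981, v=-3.218, θ₁=1.154, ω₁=5.743, θ₂=0.546, ω₂=1.849, θ₃=0.171, ω₃=2.122
apply F[16]=+15.000 → step 17: x=-1.041, v=-2.744, θ₁=1.269, ω₁=5.777, θ₂=0.582, ω₂=1.763, θ₃=0.214, ω₃=2.113
apply F[17]=+15.000 → step 18: x=-1.091, v=-2.259, θ₁=1.385, ω₁=5.891, θ₂=0.617, ω₂=1.679, θ₃=0.256, ω₃=2.110
apply F[18]=+15.000 → step 19: x=-1.131, v=-1.750, θ₁=1.505, ω₁=6.082, θ₂=0.650, ω₂=1.611, θ₃=0.298, ω₃=2.113
apply F[19]=+15.000 → step 20: x=-1.161, v=-1.204, θ₁=1.629, ω₁=6.356, θ₂=0.682, ω₂=1.574, θ₃=0.341, ω₃=2.124
apply F[20]=+15.000 → step 21: x=-1.179, v=-0.605, θ₁=1.760, ω₁=6.724, θ₂=0.713, ω₂=1.589, θ₃=0.383, ω₃=2.146
apply F[21]=+15.000 → step 22: x=-1.184, v=0.067, θ₁=1.899, ω₁=7.209, θ₂=0.746, ω₂=1.687, θ₃=0.426, ω₃=2.177
apply F[22]=+15.000 → step 23: x=-1.175, v=0.837, θ₁=2.049, ω₁=7.850, θ₂=0.781, ω₂=1.918, θ₃=0.470, ω₃=2.220
apply F[23]=+15.000 → step 24: x=-1.150, v=1.743, θ₁=2.214, ω₁=8.712, θ₂=0.824, ω₂=2.372, θ₃=0.515, ω₃=2.275
apply F[24]=+15.000 → step 25: x=-1.104, v=2.836, θ₁=2.400, ω₁=9.893, θ₂=0.879, ω₂=3.218, θ₃=0.561, ω₃=2.340
apply F[25]=+15.000 → step 26: x=-1.035, v=4.168, θ₁=2.613, ω₁=11.522, θ₂=0.957, ω₂=4.794, θ₃=0.609, ω₃=2.417
apply F[26]=+15.000 → step 27: x=-0.936, v=5.670, θ₁=2.864, ω₁=13.538, θ₂=1.080, ω₂=7.724, θ₃=0.658, ω₃=2.511
apply F[27]=+15.000 → step 28: x=-0.811, v=6.753, θ₁=3.150, ω₁=14.814, θ₂=1.278, ω₂=12.339, θ₃=0.711, ω₃=2.804
apply F[28]=-15.000 → step 29: x=-0.685, v=5.751, θ₁=3.421, ω₁=11.955, θ₂=1.565, ω₂=15.889, θ₃=0.778, ω₃=4.264
apply F[29]=-15.000 → step 30: x=-0.580, v=4.749, θ₁=3.622, ω₁=8.146, θ₂=1.896, ω₂=16.867, θ₃=0.892, ω₃=7.303
apply F[30]=-15.000 → step 31: x=-0.493, v=4.004, θ₁=3.748, ω₁=4.473, θ₂=2.233, ω₂=16.664, θ₃=1.075, ω₃=11.029
apply F[31]=-15.000 → step 32: x=-0.420, v=3.294, θ₁=3.803, ω₁=1.001, θ₂=2.560, ω₂=16.085, θ₃=1.334, ω₃=14.828
apply F[32]=+15.000 → step 33: x=-0.356, v=3.063, θ₁=3.795, ω₁=-1.911, θ₂=2.883, ω₂=16.214, θ₃=1.672, ω₃=19.140
apply F[33]=+15.000 → step 34: x=-0.301, v=2.202, θ₁=3.722, ω₁=-5.505, θ₂=3.208, ω₂=16.118, θ₃=2.107, ω₃=24.656
apply F[34]=+15.000 → step 35: x=-0.275, v=0.169, θ₁=3.569, ω₁=-9.838, θ₂=3.519, ω₂=14.461, θ₃=2.675, ω₃=32.602
apply F[35]=+15.000 → step 36: x=-0.299, v=-2.379, θ₁=3.344, ω₁=-11.756, θ₂=3.749, ω₂=7.857, θ₃=3.418, ω₃=41.015
apply F[36]=+15.000 → step 37: x=-0.354, v=-2.711, θ₁=3.141, ω₁=-8.078, θ₂=3.840, ω₂=2.387, θ₃=4.253, ω₃=41.018
Max |angle| over trajectory = 4.253 rad; bound = 2.223 → exceeded.

Answer: no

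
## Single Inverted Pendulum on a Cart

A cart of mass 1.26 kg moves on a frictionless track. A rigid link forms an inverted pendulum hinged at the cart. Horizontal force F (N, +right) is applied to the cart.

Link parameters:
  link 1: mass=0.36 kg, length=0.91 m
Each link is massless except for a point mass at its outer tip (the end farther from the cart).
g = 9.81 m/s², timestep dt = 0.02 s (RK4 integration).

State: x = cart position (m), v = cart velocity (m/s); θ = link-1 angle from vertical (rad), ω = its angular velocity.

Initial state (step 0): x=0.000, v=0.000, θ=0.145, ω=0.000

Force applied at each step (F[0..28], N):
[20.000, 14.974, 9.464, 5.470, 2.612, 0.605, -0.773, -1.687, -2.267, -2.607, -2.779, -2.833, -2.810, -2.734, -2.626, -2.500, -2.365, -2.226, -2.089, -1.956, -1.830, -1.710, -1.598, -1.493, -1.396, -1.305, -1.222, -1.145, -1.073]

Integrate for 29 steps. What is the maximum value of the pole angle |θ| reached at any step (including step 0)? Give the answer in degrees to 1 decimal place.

Answer: 8.3°

Derivation:
apply F[0]=+20.000 → step 1: x=0.003, v=0.308, θ=0.142, ω=-0.304
apply F[1]=+14.974 → step 2: x=0.012, v=0.537, θ=0.134, ω=-0.523
apply F[2]=+9.464 → step 3: x=0.024, v=0.679, θ=0.122, ω=-0.651
apply F[3]=+5.470 → step 4: x=0.038, v=0.760, θ=0.108, ω=-0.714
apply F[4]=+2.612 → step 5: x=0.054, v=0.796, θ=0.094, ω=-0.732
apply F[5]=+0.605 → step 6: x=0.070, v=0.801, θ=0.079, ω=-0.719
apply F[6]=-0.773 → step 7: x=0.085, v=0.785, θ=0.065, ω=-0.685
apply F[7]=-1.687 → step 8: x=0.101, v=0.755, θ=0.052, ω=-0.640
apply F[8]=-2.267 → step 9: x=0.116, v=0.716, θ=0.040, ω=-0.588
apply F[9]=-2.607 → step 10: x=0.129, v=0.673, θ=0.029, ω=-0.533
apply F[10]=-2.779 → step 11: x=0.142, v=0.628, θ=0.019, ω=-0.478
apply F[11]=-2.833 → step 12: x=0.155, v=0.582, θ=0.009, ω=-0.425
apply F[12]=-2.810 → step 13: x=0.166, v=0.537, θ=0.002, ω=-0.374
apply F[13]=-2.734 → step 14: x=0.176, v=0.494, θ=-0.006, ω=-0.327
apply F[14]=-2.626 → step 15: x=0.185, v=0.453, θ=-0.012, ω=-0.284
apply F[15]=-2.500 → step 16: x=0.194, v=0.414, θ=-0.017, ω=-0.244
apply F[16]=-2.365 → step 17: x=0.202, v=0.377, θ=-0.021, ω=-0.208
apply F[17]=-2.226 → step 18: x=0.209, v=0.343, θ=-0.025, ω=-0.176
apply F[18]=-2.089 → step 19: x=0.216, v=0.312, θ=-0.028, ω=-0.147
apply F[19]=-1.956 → step 20: x=0.222, v=0.282, θ=-0.031, ω=-0.121
apply F[20]=-1.830 → step 21: x=0.227, v=0.255, θ=-0.033, ω=-0.098
apply F[21]=-1.710 → step 22: x=0.232, v=0.230, θ=-0.035, ω=-0.078
apply F[22]=-1.598 → step 23: x=0.236, v=0.206, θ=-0.036, ω=-0.060
apply F[23]=-1.493 → step 24: x=0.240, v=0.185, θ=-0.038, ω=-0.044
apply F[24]=-1.396 → step 25: x=0.244, v=0.165, θ=-0.038, ω=-0.030
apply F[25]=-1.305 → step 26: x=0.247, v=0.146, θ=-0.039, ω=-0.018
apply F[26]=-1.222 → step 27: x=0.250, v=0.129, θ=-0.039, ω=-0.008
apply F[27]=-1.145 → step 28: x=0.252, v=0.113, θ=-0.039, ω=0.001
apply F[28]=-1.073 → step 29: x=0.254, v=0.098, θ=-0.039, ω=0.009
Max |angle| over trajectory = 0.145 rad = 8.3°.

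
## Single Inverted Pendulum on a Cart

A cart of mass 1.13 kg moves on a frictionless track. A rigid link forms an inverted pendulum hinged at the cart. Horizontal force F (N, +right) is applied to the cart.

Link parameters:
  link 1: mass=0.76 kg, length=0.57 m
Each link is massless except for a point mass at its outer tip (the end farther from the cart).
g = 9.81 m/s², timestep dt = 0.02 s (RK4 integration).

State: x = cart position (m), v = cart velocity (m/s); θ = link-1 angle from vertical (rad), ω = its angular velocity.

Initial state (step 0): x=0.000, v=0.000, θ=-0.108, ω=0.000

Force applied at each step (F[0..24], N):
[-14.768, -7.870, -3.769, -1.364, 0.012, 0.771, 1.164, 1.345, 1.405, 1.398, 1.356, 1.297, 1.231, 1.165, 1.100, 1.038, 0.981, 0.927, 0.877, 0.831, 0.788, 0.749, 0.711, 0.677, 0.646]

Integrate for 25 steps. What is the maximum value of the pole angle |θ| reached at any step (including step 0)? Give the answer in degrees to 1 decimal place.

Answer: 6.2°

Derivation:
apply F[0]=-14.768 → step 1: x=-0.002, v=-0.246, θ=-0.104, ω=0.392
apply F[1]=-7.870 → step 2: x=-0.009, v=-0.371, θ=-0.094, ω=0.577
apply F[2]=-3.769 → step 3: x=-0.017, v=-0.426, θ=-0.082, ω=0.643
apply F[3]=-1.364 → step 4: x=-0.025, v=-0.441, θ=-0.069, ω=0.642
apply F[4]=+0.012 → step 5: x=-0.034, v=-0.432, θ=-0.057, ω=0.605
apply F[5]=+0.771 → step 6: x=-0.042, v=-0.412, θ=-0.045, ω=0.552
apply F[6]=+1.164 → step 7: x=-0.050, v=-0.386, θ=-0.035, ω=0.493
apply F[7]=+1.345 → step 8: x=-0.058, v=-0.359, θ=-0.026, ω=0.434
apply F[8]=+1.405 → step 9: x=-0.065, v=-0.331, θ=-0.018, ω=0.379
apply F[9]=+1.398 → step 10: x=-0.071, v=-0.304, θ=-0.010, ω=0.327
apply F[10]=+1.356 → step 11: x=-0.077, v=-0.279, θ=-0.004, ω=0.281
apply F[11]=+1.297 → step 12: x=-0.082, v=-0.256, θ=0.001, ω=0.239
apply F[12]=+1.231 → step 13: x=-0.087, v=-0.235, θ=0.005, ω=0.203
apply F[13]=+1.165 → step 14: x=-0.092, v=-0.215, θ=0.009, ω=0.171
apply F[14]=+1.100 → step 15: x=-0.096, v=-0.197, θ=0.012, ω=0.143
apply F[15]=+1.038 → step 16: x=-0.100, v=-0.180, θ=0.015, ω=0.118
apply F[16]=+0.981 → step 17: x=-0.103, v=-0.165, θ=0.017, ω=0.097
apply F[17]=+0.927 → step 18: x=-0.106, v=-0.151, θ=0.019, ω=0.078
apply F[18]=+0.877 → step 19: x=-0.109, v=-0.138, θ=0.020, ω=0.062
apply F[19]=+0.831 → step 20: x=-0.112, v=-0.126, θ=0.021, ω=0.048
apply F[20]=+0.788 → step 21: x=-0.114, v=-0.115, θ=0.022, ω=0.036
apply F[21]=+0.749 → step 22: x=-0.116, v=-0.105, θ=0.023, ω=0.026
apply F[22]=+0.711 → step 23: x=-0.118, v=-0.095, θ=0.023, ω=0.017
apply F[23]=+0.677 → step 24: x=-0.120, v=-0.086, θ=0.023, ω=0.009
apply F[24]=+0.646 → step 25: x=-0.122, v=-0.078, θ=0.023, ω=0.003
Max |angle| over trajectory = 0.108 rad = 6.2°.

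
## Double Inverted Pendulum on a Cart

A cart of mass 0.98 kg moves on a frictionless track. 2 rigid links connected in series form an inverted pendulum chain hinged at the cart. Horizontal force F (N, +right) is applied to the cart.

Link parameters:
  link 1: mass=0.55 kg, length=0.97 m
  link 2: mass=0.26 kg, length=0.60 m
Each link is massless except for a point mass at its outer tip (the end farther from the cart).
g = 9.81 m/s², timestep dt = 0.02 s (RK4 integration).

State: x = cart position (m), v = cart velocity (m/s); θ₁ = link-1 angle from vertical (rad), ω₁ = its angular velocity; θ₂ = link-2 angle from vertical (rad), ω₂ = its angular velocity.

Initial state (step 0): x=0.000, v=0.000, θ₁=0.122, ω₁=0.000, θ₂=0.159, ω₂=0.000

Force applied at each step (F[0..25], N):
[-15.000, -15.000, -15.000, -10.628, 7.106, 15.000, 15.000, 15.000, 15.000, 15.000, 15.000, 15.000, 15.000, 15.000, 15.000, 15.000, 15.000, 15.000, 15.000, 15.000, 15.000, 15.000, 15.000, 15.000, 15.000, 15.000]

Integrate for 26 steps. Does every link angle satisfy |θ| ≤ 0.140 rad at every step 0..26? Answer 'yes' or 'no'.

Answer: no

Derivation:
apply F[0]=-15.000 → step 1: x=-0.003, v=-0.322, θ₁=0.126, ω₁=0.351, θ₂=0.159, ω₂=0.014
apply F[1]=-15.000 → step 2: x=-0.013, v=-0.644, θ₁=0.136, ω₁=0.705, θ₂=0.160, ω₂=0.024
apply F[2]=-15.000 → step 3: x=-0.029, v=-0.966, θ₁=0.154, ω₁=1.061, θ₂=0.160, ω₂=0.029
apply F[3]=-10.628 → step 4: x=-0.051, v=-1.200, θ₁=0.178, ω₁=1.333, θ₂=0.161, ω₂=0.028
apply F[4]=+7.106 → step 5: x=-0.073, v=-1.083, θ₁=0.204, ω₁=1.256, θ₂=0.161, ω₂=0.014
apply F[5]=+15.000 → step 6: x=-0.092, v=-0.816, θ₁=0.226, ω₁=1.036, θ₂=0.161, ω₂=-0.015
apply F[6]=+15.000 → step 7: x=-0.106, v=-0.556, θ₁=0.245, ω₁=0.831, θ₂=0.160, ω₂=-0.058
apply F[7]=+15.000 → step 8: x=-0.115, v=-0.300, θ₁=0.260, ω₁=0.637, θ₂=0.159, ω₂=-0.114
apply F[8]=+15.000 → step 9: x=-0.118, v=-0.047, θ₁=0.271, ω₁=0.452, θ₂=0.156, ω₂=-0.180
apply F[9]=+15.000 → step 10: x=-0.117, v=0.202, θ₁=0.278, ω₁=0.273, θ₂=0.151, ω₂=-0.254
apply F[10]=+15.000 → step 11: x=-0.110, v=0.450, θ₁=0.282, ω₁=0.099, θ₂=0.146, ω₂=-0.336
apply F[11]=+15.000 → step 12: x=-0.099, v=0.698, θ₁=0.282, ω₁=-0.072, θ₂=0.138, ω₂=-0.423
apply F[12]=+15.000 → step 13: x=-0.082, v=0.946, θ₁=0.279, ω₁=-0.244, θ₂=0.129, ω₂=-0.514
apply F[13]=+15.000 → step 14: x=-0.061, v=1.196, θ₁=0.272, ω₁=-0.419, θ₂=0.117, ω₂=-0.607
apply F[14]=+15.000 → step 15: x=-0.034, v=1.448, θ₁=0.262, ω₁=-0.598, θ₂=0.104, ω₂=-0.702
apply F[15]=+15.000 → step 16: x=-0.003, v=1.704, θ₁=0.248, ω₁=-0.785, θ₂=0.089, ω₂=-0.794
apply F[16]=+15.000 → step 17: x=0.034, v=1.965, θ₁=0.230, ω₁=-0.981, θ₂=0.073, ω₂=-0.884
apply F[17]=+15.000 → step 18: x=0.076, v=2.231, θ₁=0.209, ω₁=-1.188, θ₂=0.054, ω₂=-0.969
apply F[18]=+15.000 → step 19: x=0.123, v=2.504, θ₁=0.183, ω₁=-1.410, θ₂=0.034, ω₂=-1.046
apply F[19]=+15.000 → step 20: x=0.176, v=2.784, θ₁=0.152, ω₁=-1.649, θ₂=0.012, ω₂=-1.112
apply F[20]=+15.000 → step 21: x=0.235, v=3.072, θ₁=0.117, ω₁=-1.905, θ₂=-0.011, ω₂=-1.167
apply F[21]=+15.000 → step 22: x=0.299, v=3.367, θ₁=0.076, ω₁=-2.181, θ₂=-0.034, ω₂=-1.207
apply F[22]=+15.000 → step 23: x=0.369, v=3.668, θ₁=0.029, ω₁=-2.477, θ₂=-0.059, ω₂=-1.231
apply F[23]=+15.000 → step 24: x=0.446, v=3.974, θ₁=-0.023, ω₁=-2.790, θ₂=-0.083, ω₂=-1.242
apply F[24]=+15.000 → step 25: x=0.528, v=4.280, θ₁=-0.082, ω₁=-3.115, θ₂=-0.108, ω₂=-1.243
apply F[25]=+15.000 → step 26: x=0.617, v=4.581, θ₁=-0.148, ω₁=-3.447, θ₂=-0.133, ω₂=-1.243
Max |angle| over trajectory = 0.282 rad; bound = 0.140 → exceeded.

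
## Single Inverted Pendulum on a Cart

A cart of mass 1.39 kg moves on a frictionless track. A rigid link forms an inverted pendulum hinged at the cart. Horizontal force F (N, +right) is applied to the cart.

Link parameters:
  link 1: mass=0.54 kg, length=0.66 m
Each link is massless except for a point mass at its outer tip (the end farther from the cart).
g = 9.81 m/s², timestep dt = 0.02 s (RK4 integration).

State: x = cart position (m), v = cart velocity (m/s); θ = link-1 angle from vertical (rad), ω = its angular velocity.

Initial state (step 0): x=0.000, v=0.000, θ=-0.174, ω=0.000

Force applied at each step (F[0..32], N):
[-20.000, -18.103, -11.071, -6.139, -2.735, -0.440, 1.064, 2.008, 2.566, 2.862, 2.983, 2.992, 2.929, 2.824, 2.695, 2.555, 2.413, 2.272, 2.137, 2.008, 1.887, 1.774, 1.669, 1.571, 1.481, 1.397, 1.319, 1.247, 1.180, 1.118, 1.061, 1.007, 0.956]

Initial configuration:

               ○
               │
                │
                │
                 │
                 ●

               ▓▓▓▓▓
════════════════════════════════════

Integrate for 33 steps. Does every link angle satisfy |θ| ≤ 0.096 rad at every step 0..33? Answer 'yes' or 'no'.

Answer: no

Derivation:
apply F[0]=-20.000 → step 1: x=-0.003, v=-0.272, θ=-0.170, ω=0.355
apply F[1]=-18.103 → step 2: x=-0.011, v=-0.517, θ=-0.160, ω=0.673
apply F[2]=-11.071 → step 3: x=-0.022, v=-0.664, θ=-0.145, ω=0.847
apply F[3]=-6.139 → step 4: x=-0.036, v=-0.742, θ=-0.127, ω=0.924
apply F[4]=-2.735 → step 5: x=-0.052, v=-0.773, θ=-0.109, ω=0.935
apply F[5]=-0.440 → step 6: x=-0.067, v=-0.772, θ=-0.090, ω=0.905
apply F[6]=+1.064 → step 7: x=-0.082, v=-0.751, θ=-0.073, ω=0.849
apply F[7]=+2.008 → step 8: x=-0.097, v=-0.718, θ=-0.057, ω=0.779
apply F[8]=+2.566 → step 9: x=-0.111, v=-0.677, θ=-0.042, ω=0.703
apply F[9]=+2.862 → step 10: x=-0.124, v=-0.634, θ=-0.028, ω=0.626
apply F[10]=+2.983 → step 11: x=-0.136, v=-0.589, θ=-0.017, ω=0.552
apply F[11]=+2.992 → step 12: x=-0.148, v=-0.545, θ=-0.006, ω=0.482
apply F[12]=+2.929 → step 13: x=-0.158, v=-0.503, θ=0.003, ω=0.418
apply F[13]=+2.824 → step 14: x=-0.168, v=-0.463, θ=0.010, ω=0.359
apply F[14]=+2.695 → step 15: x=-0.177, v=-0.425, θ=0.017, ω=0.306
apply F[15]=+2.555 → step 16: x=-0.185, v=-0.390, θ=0.023, ω=0.258
apply F[16]=+2.413 → step 17: x=-0.192, v=-0.357, θ=0.027, ω=0.216
apply F[17]=+2.272 → step 18: x=-0.199, v=-0.327, θ=0.031, ω=0.179
apply F[18]=+2.137 → step 19: x=-0.205, v=-0.298, θ=0.035, ω=0.146
apply F[19]=+2.008 → step 20: x=-0.211, v=-0.272, θ=0.037, ω=0.117
apply F[20]=+1.887 → step 21: x=-0.216, v=-0.248, θ=0.039, ω=0.092
apply F[21]=+1.774 → step 22: x=-0.221, v=-0.226, θ=0.041, ω=0.070
apply F[22]=+1.669 → step 23: x=-0.225, v=-0.205, θ=0.042, ω=0.051
apply F[23]=+1.571 → step 24: x=-0.229, v=-0.185, θ=0.043, ω=0.034
apply F[24]=+1.481 → step 25: x=-0.233, v=-0.167, θ=0.044, ω=0.020
apply F[25]=+1.397 → step 26: x=-0.236, v=-0.151, θ=0.044, ω=0.007
apply F[26]=+1.319 → step 27: x=-0.239, v=-0.135, θ=0.044, ω=-0.003
apply F[27]=+1.247 → step 28: x=-0.241, v=-0.120, θ=0.044, ω=-0.012
apply F[28]=+1.180 → step 29: x=-0.244, v=-0.107, θ=0.043, ω=-0.020
apply F[29]=+1.118 → step 30: x=-0.246, v=-0.094, θ=0.043, ω=-0.027
apply F[30]=+1.061 → step 31: x=-0.247, v=-0.082, θ=0.042, ω=-0.032
apply F[31]=+1.007 → step 32: x=-0.249, v=-0.071, θ=0.042, ω=-0.037
apply F[32]=+0.956 → step 33: x=-0.250, v=-0.060, θ=0.041, ω=-0.041
Max |angle| over trajectory = 0.174 rad; bound = 0.096 → exceeded.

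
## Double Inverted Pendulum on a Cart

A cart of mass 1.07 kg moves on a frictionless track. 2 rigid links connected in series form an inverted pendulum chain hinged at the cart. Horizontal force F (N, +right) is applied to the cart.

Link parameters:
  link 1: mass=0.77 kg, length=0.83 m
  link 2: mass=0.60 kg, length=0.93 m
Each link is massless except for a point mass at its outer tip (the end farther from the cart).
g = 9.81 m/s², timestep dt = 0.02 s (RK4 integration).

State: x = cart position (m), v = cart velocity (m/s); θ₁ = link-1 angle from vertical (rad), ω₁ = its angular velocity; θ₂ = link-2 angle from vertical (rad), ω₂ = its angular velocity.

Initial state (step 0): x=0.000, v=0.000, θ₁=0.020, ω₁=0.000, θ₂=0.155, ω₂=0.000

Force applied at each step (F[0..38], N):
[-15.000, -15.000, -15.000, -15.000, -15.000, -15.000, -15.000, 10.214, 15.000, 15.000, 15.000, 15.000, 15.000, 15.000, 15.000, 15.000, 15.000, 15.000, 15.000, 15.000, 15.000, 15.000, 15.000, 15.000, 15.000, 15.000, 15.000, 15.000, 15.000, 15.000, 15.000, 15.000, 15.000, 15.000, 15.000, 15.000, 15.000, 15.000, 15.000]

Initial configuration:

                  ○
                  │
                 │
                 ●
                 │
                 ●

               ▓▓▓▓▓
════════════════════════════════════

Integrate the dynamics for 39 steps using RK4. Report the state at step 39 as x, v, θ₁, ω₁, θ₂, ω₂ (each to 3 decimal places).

apply F[0]=-15.000 → step 1: x=-0.003, v=-0.285, θ₁=0.023, ω₁=0.326, θ₂=0.155, ω₂=0.048
apply F[1]=-15.000 → step 2: x=-0.011, v=-0.572, θ₁=0.033, ω₁=0.656, θ₂=0.157, ω₂=0.092
apply F[2]=-15.000 → step 3: x=-0.026, v=-0.861, θ₁=0.050, ω₁=0.995, θ₂=0.159, ω₂=0.131
apply F[3]=-15.000 → step 4: x=-0.046, v=-1.154, θ₁=0.073, ω₁=1.346, θ₂=0.162, ω₂=0.160
apply F[4]=-15.000 → step 5: x=-0.072, v=-1.449, θ₁=0.103, ω₁=1.712, θ₂=0.165, ω₂=0.179
apply F[5]=-15.000 → step 6: x=-0.104, v=-1.744, θ₁=0.141, ω₁=2.090, θ₂=0.169, ω₂=0.188
apply F[6]=-15.000 → step 7: x=-0.142, v=-2.037, θ₁=0.187, ω₁=2.475, θ₂=0.173, ω₂=0.189
apply F[7]=+10.214 → step 8: x=-0.181, v=-1.880, θ₁=0.235, ω₁=2.345, θ₂=0.177, ω₂=0.180
apply F[8]=+15.000 → step 9: x=-0.216, v=-1.653, θ₁=0.280, ω₁=2.153, θ₂=0.180, ω₂=0.155
apply F[9]=+15.000 → step 10: x=-0.247, v=-1.440, θ₁=0.322, ω₁=1.997, θ₂=0.183, ω₂=0.114
apply F[10]=+15.000 → step 11: x=-0.274, v=-1.239, θ₁=0.360, ω₁=1.876, θ₂=0.184, ω₂=0.059
apply F[11]=+15.000 → step 12: x=-0.297, v=-1.050, θ₁=0.397, ω₁=1.785, θ₂=0.185, ω₂=-0.012
apply F[12]=+15.000 → step 13: x=-0.316, v=-0.869, θ₁=0.432, ω₁=1.721, θ₂=0.184, ω₂=-0.096
apply F[13]=+15.000 → step 14: x=-0.331, v=-0.696, θ₁=0.466, ω₁=1.682, θ₂=0.181, ω₂=-0.194
apply F[14]=+15.000 → step 15: x=-0.344, v=-0.529, θ₁=0.499, ω₁=1.664, θ₂=0.176, ω₂=-0.303
apply F[15]=+15.000 → step 16: x=-0.353, v=-0.367, θ₁=0.533, ω₁=1.666, θ₂=0.169, ω₂=-0.423
apply F[16]=+15.000 → step 17: x=-0.358, v=-0.208, θ₁=0.566, ω₁=1.685, θ₂=0.159, ω₂=-0.554
apply F[17]=+15.000 → step 18: x=-0.361, v=-0.051, θ₁=0.600, ω₁=1.718, θ₂=0.147, ω₂=-0.694
apply F[18]=+15.000 → step 19: x=-0.360, v=0.105, θ₁=0.635, ω₁=1.764, θ₂=0.131, ω₂=-0.842
apply F[19]=+15.000 → step 20: x=-0.357, v=0.261, θ₁=0.671, ω₁=1.819, θ₂=0.113, ω₂=-0.996
apply F[20]=+15.000 → step 21: x=-0.350, v=0.418, θ₁=0.708, ω₁=1.882, θ₂=0.091, ω₂=-1.156
apply F[21]=+15.000 → step 22: x=-0.340, v=0.578, θ₁=0.746, ω₁=1.950, θ₂=0.067, ω₂=-1.319
apply F[22]=+15.000 → step 23: x=-0.327, v=0.741, θ₁=0.786, ω₁=2.021, θ₂=0.039, ω₂=-1.485
apply F[23]=+15.000 → step 24: x=-0.310, v=0.907, θ₁=0.827, ω₁=2.094, θ₂=0.007, ω₂=-1.652
apply F[24]=+15.000 → step 25: x=-0.291, v=1.077, θ₁=0.869, ω₁=2.166, θ₂=-0.027, ω₂=-1.818
apply F[25]=+15.000 → step 26: x=-0.267, v=1.251, θ₁=0.914, ω₁=2.238, θ₂=-0.065, ω₂=-1.982
apply F[26]=+15.000 → step 27: x=-0.240, v=1.429, θ₁=0.959, ω₁=2.307, θ₂=-0.107, ω₂=-2.145
apply F[27]=+15.000 → step 28: x=-0.210, v=1.611, θ₁=1.006, ω₁=2.373, θ₂=-0.151, ω₂=-2.304
apply F[28]=+15.000 → step 29: x=-0.176, v=1.795, θ₁=1.054, ω₁=2.437, θ₂=-0.199, ω₂=-2.460
apply F[29]=+15.000 → step 30: x=-0.138, v=1.982, θ₁=1.103, ω₁=2.498, θ₂=-0.250, ω₂=-2.612
apply F[30]=+15.000 → step 31: x=-0.097, v=2.171, θ₁=1.154, ω₁=2.556, θ₂=-0.303, ω₂=-2.762
apply F[31]=+15.000 → step 32: x=-0.051, v=2.361, θ₁=1.205, ω₁=2.613, θ₂=-0.360, ω₂=-2.907
apply F[32]=+15.000 → step 33: x=-0.002, v=2.551, θ₁=1.258, ω₁=2.669, θ₂=-0.420, ω₂=-3.050
apply F[33]=+15.000 → step 34: x=0.051, v=2.741, θ₁=1.312, ω₁=2.726, θ₂=-0.482, ω₂=-3.189
apply F[34]=+15.000 → step 35: x=0.107, v=2.930, θ₁=1.367, ω₁=2.786, θ₂=-0.547, ω₂=-3.324
apply F[35]=+15.000 → step 36: x=0.168, v=3.116, θ₁=1.424, ω₁=2.850, θ₂=-0.615, ω₂=-3.455
apply F[36]=+15.000 → step 37: x=0.232, v=3.301, θ₁=1.481, ω₁=2.923, θ₂=-0.685, ω₂=-3.579
apply F[37]=+15.000 → step 38: x=0.300, v=3.483, θ₁=1.541, ω₁=3.009, θ₂=-0.758, ω₂=-3.695
apply F[38]=+15.000 → step 39: x=0.371, v=3.664, θ₁=1.602, ω₁=3.112, θ₂=-0.833, ω₂=-3.799

Answer: x=0.371, v=3.664, θ₁=1.602, ω₁=3.112, θ₂=-0.833, ω₂=-3.799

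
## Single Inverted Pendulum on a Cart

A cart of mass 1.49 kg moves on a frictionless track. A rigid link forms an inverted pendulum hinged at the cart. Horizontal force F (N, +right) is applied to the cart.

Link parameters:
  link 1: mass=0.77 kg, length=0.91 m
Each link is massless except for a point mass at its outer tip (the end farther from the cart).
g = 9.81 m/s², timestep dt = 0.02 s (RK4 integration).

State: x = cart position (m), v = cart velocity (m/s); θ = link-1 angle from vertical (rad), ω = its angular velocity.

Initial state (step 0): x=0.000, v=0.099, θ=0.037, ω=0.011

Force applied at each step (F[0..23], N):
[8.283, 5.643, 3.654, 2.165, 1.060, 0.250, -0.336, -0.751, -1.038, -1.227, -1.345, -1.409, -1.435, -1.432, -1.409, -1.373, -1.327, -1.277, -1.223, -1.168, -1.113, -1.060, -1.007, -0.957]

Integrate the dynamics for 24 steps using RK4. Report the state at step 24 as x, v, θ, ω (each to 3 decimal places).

Answer: x=0.119, v=0.106, θ=-0.024, ω=-0.007

Derivation:
apply F[0]=+8.283 → step 1: x=0.003, v=0.206, θ=0.036, ω=-0.099
apply F[1]=+5.643 → step 2: x=0.008, v=0.279, θ=0.033, ω=-0.171
apply F[2]=+3.654 → step 3: x=0.014, v=0.324, θ=0.030, ω=-0.214
apply F[3]=+2.165 → step 4: x=0.021, v=0.351, θ=0.025, ω=-0.237
apply F[4]=+1.060 → step 5: x=0.028, v=0.363, θ=0.020, ω=-0.245
apply F[5]=+0.250 → step 6: x=0.035, v=0.364, θ=0.015, ω=-0.243
apply F[6]=-0.336 → step 7: x=0.042, v=0.358, θ=0.011, ω=-0.234
apply F[7]=-0.751 → step 8: x=0.049, v=0.347, θ=0.006, ω=-0.220
apply F[8]=-1.038 → step 9: x=0.056, v=0.333, θ=0.002, ω=-0.204
apply F[9]=-1.227 → step 10: x=0.063, v=0.317, θ=-0.002, ω=-0.186
apply F[10]=-1.345 → step 11: x=0.069, v=0.299, θ=-0.006, ω=-0.167
apply F[11]=-1.409 → step 12: x=0.075, v=0.281, θ=-0.009, ω=-0.149
apply F[12]=-1.435 → step 13: x=0.080, v=0.263, θ=-0.012, ω=-0.131
apply F[13]=-1.432 → step 14: x=0.085, v=0.245, θ=-0.014, ω=-0.114
apply F[14]=-1.409 → step 15: x=0.090, v=0.227, θ=-0.016, ω=-0.098
apply F[15]=-1.373 → step 16: x=0.094, v=0.211, θ=-0.018, ω=-0.084
apply F[16]=-1.327 → step 17: x=0.098, v=0.195, θ=-0.020, ω=-0.070
apply F[17]=-1.277 → step 18: x=0.102, v=0.180, θ=-0.021, ω=-0.058
apply F[18]=-1.223 → step 19: x=0.105, v=0.165, θ=-0.022, ω=-0.047
apply F[19]=-1.168 → step 20: x=0.109, v=0.152, θ=-0.023, ω=-0.037
apply F[20]=-1.113 → step 21: x=0.112, v=0.139, θ=-0.023, ω=-0.028
apply F[21]=-1.060 → step 22: x=0.114, v=0.127, θ=-0.024, ω=-0.020
apply F[22]=-1.007 → step 23: x=0.117, v=0.116, θ=-0.024, ω=-0.013
apply F[23]=-0.957 → step 24: x=0.119, v=0.106, θ=-0.024, ω=-0.007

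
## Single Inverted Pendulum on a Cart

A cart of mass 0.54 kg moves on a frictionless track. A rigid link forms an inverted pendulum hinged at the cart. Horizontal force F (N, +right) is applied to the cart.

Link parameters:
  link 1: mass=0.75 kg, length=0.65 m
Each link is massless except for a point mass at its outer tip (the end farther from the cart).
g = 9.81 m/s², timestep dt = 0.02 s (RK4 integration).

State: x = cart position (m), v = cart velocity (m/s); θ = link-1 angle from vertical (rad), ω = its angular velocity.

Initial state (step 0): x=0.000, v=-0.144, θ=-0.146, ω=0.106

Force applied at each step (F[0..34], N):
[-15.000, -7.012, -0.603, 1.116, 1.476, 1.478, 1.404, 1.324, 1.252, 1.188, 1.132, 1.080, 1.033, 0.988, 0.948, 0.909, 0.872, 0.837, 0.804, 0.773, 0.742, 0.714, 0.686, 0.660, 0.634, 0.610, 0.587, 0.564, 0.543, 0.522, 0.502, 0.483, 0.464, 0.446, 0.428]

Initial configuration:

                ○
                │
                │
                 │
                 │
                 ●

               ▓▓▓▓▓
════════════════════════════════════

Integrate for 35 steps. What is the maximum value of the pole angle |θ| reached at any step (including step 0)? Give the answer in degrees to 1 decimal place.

Answer: 8.4°

Derivation:
apply F[0]=-15.000 → step 1: x=-0.008, v=-0.648, θ=-0.137, ω=0.830
apply F[1]=-7.012 → step 2: x=-0.023, v=-0.870, θ=-0.117, ω=1.132
apply F[2]=-0.603 → step 3: x=-0.040, v=-0.866, θ=-0.095, ω=1.094
apply F[3]=+1.116 → step 4: x=-0.057, v=-0.805, θ=-0.074, ω=0.973
apply F[4]=+1.476 → step 5: x=-0.073, v=-0.734, θ=-0.056, ω=0.845
apply F[5]=+1.478 → step 6: x=-0.087, v=-0.667, θ=-0.040, ω=0.727
apply F[6]=+1.404 → step 7: x=-0.099, v=-0.606, θ=-0.027, ω=0.624
apply F[7]=+1.324 → step 8: x=-0.111, v=-0.551, θ=-0.015, ω=0.534
apply F[8]=+1.252 → step 9: x=-0.121, v=-0.502, θ=-0.005, ω=0.455
apply F[9]=+1.188 → step 10: x=-0.131, v=-0.458, θ=0.003, ω=0.387
apply F[10]=+1.132 → step 11: x=-0.140, v=-0.418, θ=0.010, ω=0.327
apply F[11]=+1.080 → step 12: x=-0.148, v=-0.381, θ=0.016, ω=0.275
apply F[12]=+1.033 → step 13: x=-0.155, v=-0.348, θ=0.021, ω=0.230
apply F[13]=+0.988 → step 14: x=-0.162, v=-0.318, θ=0.025, ω=0.190
apply F[14]=+0.948 → step 15: x=-0.168, v=-0.290, θ=0.029, ω=0.156
apply F[15]=+0.909 → step 16: x=-0.173, v=-0.265, θ=0.032, ω=0.126
apply F[16]=+0.872 → step 17: x=-0.178, v=-0.242, θ=0.034, ω=0.100
apply F[17]=+0.837 → step 18: x=-0.183, v=-0.220, θ=0.036, ω=0.078
apply F[18]=+0.804 → step 19: x=-0.187, v=-0.200, θ=0.037, ω=0.058
apply F[19]=+0.773 → step 20: x=-0.191, v=-0.182, θ=0.038, ω=0.041
apply F[20]=+0.742 → step 21: x=-0.194, v=-0.165, θ=0.039, ω=0.027
apply F[21]=+0.714 → step 22: x=-0.198, v=-0.149, θ=0.039, ω=0.014
apply F[22]=+0.686 → step 23: x=-0.200, v=-0.135, θ=0.039, ω=0.004
apply F[23]=+0.660 → step 24: x=-0.203, v=-0.121, θ=0.039, ω=-0.006
apply F[24]=+0.634 → step 25: x=-0.205, v=-0.108, θ=0.039, ω=-0.013
apply F[25]=+0.610 → step 26: x=-0.207, v=-0.096, θ=0.039, ω=-0.020
apply F[26]=+0.587 → step 27: x=-0.209, v=-0.085, θ=0.038, ω=-0.026
apply F[27]=+0.564 → step 28: x=-0.211, v=-0.074, θ=0.038, ω=-0.030
apply F[28]=+0.543 → step 29: x=-0.212, v=-0.064, θ=0.037, ω=-0.034
apply F[29]=+0.522 → step 30: x=-0.213, v=-0.055, θ=0.036, ω=-0.038
apply F[30]=+0.502 → step 31: x=-0.214, v=-0.046, θ=0.036, ω=-0.040
apply F[31]=+0.483 → step 32: x=-0.215, v=-0.038, θ=0.035, ω=-0.042
apply F[32]=+0.464 → step 33: x=-0.216, v=-0.030, θ=0.034, ω=-0.044
apply F[33]=+0.446 → step 34: x=-0.216, v=-0.023, θ=0.033, ω=-0.045
apply F[34]=+0.428 → step 35: x=-0.217, v=-0.016, θ=0.032, ω=-0.046
Max |angle| over trajectory = 0.146 rad = 8.4°.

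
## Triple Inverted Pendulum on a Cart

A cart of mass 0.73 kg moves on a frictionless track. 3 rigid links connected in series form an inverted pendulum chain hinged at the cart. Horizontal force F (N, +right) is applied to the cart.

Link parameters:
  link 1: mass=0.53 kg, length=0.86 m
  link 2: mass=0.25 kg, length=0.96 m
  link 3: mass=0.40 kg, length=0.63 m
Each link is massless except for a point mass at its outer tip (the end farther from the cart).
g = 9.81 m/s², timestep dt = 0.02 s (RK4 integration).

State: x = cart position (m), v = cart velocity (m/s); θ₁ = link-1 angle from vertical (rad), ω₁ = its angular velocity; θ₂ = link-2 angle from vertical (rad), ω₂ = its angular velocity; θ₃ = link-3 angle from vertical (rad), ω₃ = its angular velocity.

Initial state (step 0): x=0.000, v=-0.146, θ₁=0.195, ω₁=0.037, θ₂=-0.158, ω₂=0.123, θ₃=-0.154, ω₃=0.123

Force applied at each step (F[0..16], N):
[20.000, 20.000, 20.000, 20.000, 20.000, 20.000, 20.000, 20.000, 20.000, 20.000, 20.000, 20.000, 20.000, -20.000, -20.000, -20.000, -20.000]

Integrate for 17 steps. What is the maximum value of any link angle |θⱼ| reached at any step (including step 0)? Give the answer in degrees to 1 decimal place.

apply F[0]=+20.000 → step 1: x=0.002, v=0.325, θ₁=0.192, ω₁=-0.343, θ₂=-0.158, ω₂=-0.076, θ₃=-0.151, ω₃=0.127
apply F[1]=+20.000 → step 2: x=0.013, v=0.800, θ₁=0.181, ω₁=-0.733, θ₂=-0.161, ω₂=-0.269, θ₃=-0.149, ω₃=0.136
apply F[2]=+20.000 → step 3: x=0.034, v=1.285, θ₁=0.162, ω₁=-1.148, θ₂=-0.168, ω₂=-0.451, θ₃=-0.146, ω₃=0.150
apply F[3]=+20.000 → step 4: x=0.065, v=1.783, θ₁=0.135, ω₁=-1.599, θ₂=-0.179, ω₂=-0.612, θ₃=-0.143, ω₃=0.173
apply F[4]=+20.000 → step 5: x=0.105, v=2.298, θ₁=0.098, ω₁=-2.099, θ₂=-0.193, ω₂=-0.743, θ₃=-0.139, ω₃=0.203
apply F[5]=+20.000 → step 6: x=0.157, v=2.831, θ₁=0.051, ω₁=-2.657, θ₂=-0.208, ω₂=-0.831, θ₃=-0.135, ω₃=0.231
apply F[6]=+20.000 → step 7: x=0.219, v=3.376, θ₁=-0.008, ω₁=-3.272, θ₂=-0.225, ω₂=-0.862, θ₃=-0.130, ω₃=0.243
apply F[7]=+20.000 → step 8: x=0.292, v=3.919, θ₁=-0.080, ω₁=-3.929, θ₂=-0.242, ω₂=-0.828, θ₃=-0.125, ω₃=0.216
apply F[8]=+20.000 → step 9: x=0.375, v=4.430, θ₁=-0.166, ω₁=-4.578, θ₂=-0.258, ω₂=-0.737, θ₃=-0.122, ω₃=0.120
apply F[9]=+20.000 → step 10: x=0.468, v=4.871, θ₁=-0.263, ω₁=-5.149, θ₂=-0.272, ω₂=-0.630, θ₃=-0.121, ω₃=-0.063
apply F[10]=+20.000 → step 11: x=0.569, v=5.212, θ₁=-0.371, ω₁=-5.574, θ₂=-0.284, ω₂=-0.564, θ₃=-0.125, ω₃=-0.322
apply F[11]=+20.000 → step 12: x=0.676, v=5.449, θ₁=-0.485, ω₁=-5.830, θ₂=-0.295, ω₂=-0.593, θ₃=-0.134, ω₃=-0.621
apply F[12]=+20.000 → step 13: x=0.787, v=5.603, θ₁=-0.603, ω₁=-5.945, θ₂=-0.308, ω₂=-0.735, θ₃=-0.150, ω₃=-0.921
apply F[13]=-20.000 → step 14: x=0.893, v=5.009, θ₁=-0.717, ω₁=-5.517, θ₂=-0.323, ω₂=-0.756, θ₃=-0.168, ω₃=-0.953
apply F[14]=-20.000 → step 15: x=0.987, v=4.472, θ₁=-0.824, ω₁=-5.228, θ₂=-0.338, ω₂=-0.746, θ₃=-0.188, ω₃=-0.953
apply F[15]=-20.000 → step 16: x=1.072, v=3.971, θ₁=-0.927, ω₁=-5.047, θ₂=-0.353, ω₂=-0.706, θ₃=-0.206, ω₃=-0.939
apply F[16]=-20.000 → step 17: x=1.146, v=3.490, θ₁=-1.027, ω₁=-4.952, θ₂=-0.366, ω₂=-0.645, θ₃=-0.225, ω₃=-0.919
Max |angle| over trajectory = 1.027 rad = 58.8°.

Answer: 58.8°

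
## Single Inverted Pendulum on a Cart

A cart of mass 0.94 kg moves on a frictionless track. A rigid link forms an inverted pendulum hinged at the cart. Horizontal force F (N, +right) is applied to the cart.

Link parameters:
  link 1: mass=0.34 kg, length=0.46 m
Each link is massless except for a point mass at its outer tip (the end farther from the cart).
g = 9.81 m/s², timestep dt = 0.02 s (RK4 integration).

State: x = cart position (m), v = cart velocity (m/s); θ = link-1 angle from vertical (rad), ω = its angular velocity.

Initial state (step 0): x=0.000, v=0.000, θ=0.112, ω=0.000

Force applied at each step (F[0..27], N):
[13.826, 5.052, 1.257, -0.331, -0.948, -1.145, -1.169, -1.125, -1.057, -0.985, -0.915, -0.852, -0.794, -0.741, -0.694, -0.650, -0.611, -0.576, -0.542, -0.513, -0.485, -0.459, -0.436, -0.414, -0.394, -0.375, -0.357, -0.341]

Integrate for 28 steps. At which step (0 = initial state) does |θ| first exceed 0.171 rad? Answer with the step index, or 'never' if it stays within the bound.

Answer: never

Derivation:
apply F[0]=+13.826 → step 1: x=0.003, v=0.285, θ=0.106, ω=-0.569
apply F[1]=+5.052 → step 2: x=0.010, v=0.385, θ=0.093, ω=-0.744
apply F[2]=+1.257 → step 3: x=0.017, v=0.406, θ=0.078, ω=-0.752
apply F[3]=-0.331 → step 4: x=0.025, v=0.394, θ=0.064, ω=-0.696
apply F[4]=-0.948 → step 5: x=0.033, v=0.370, θ=0.051, ω=-0.619
apply F[5]=-1.145 → step 6: x=0.040, v=0.343, θ=0.039, ω=-0.541
apply F[6]=-1.169 → step 7: x=0.047, v=0.316, θ=0.029, ω=-0.467
apply F[7]=-1.125 → step 8: x=0.053, v=0.290, θ=0.020, ω=-0.401
apply F[8]=-1.057 → step 9: x=0.058, v=0.266, θ=0.013, ω=-0.342
apply F[9]=-0.985 → step 10: x=0.064, v=0.245, θ=0.007, ω=-0.291
apply F[10]=-0.915 → step 11: x=0.068, v=0.225, θ=0.001, ω=-0.247
apply F[11]=-0.852 → step 12: x=0.073, v=0.207, θ=-0.003, ω=-0.208
apply F[12]=-0.794 → step 13: x=0.077, v=0.190, θ=-0.007, ω=-0.174
apply F[13]=-0.741 → step 14: x=0.080, v=0.175, θ=-0.010, ω=-0.145
apply F[14]=-0.694 → step 15: x=0.084, v=0.161, θ=-0.013, ω=-0.120
apply F[15]=-0.650 → step 16: x=0.087, v=0.148, θ=-0.015, ω=-0.098
apply F[16]=-0.611 → step 17: x=0.089, v=0.137, θ=-0.017, ω=-0.079
apply F[17]=-0.576 → step 18: x=0.092, v=0.126, θ=-0.018, ω=-0.063
apply F[18]=-0.542 → step 19: x=0.095, v=0.115, θ=-0.019, ω=-0.049
apply F[19]=-0.513 → step 20: x=0.097, v=0.106, θ=-0.020, ω=-0.037
apply F[20]=-0.485 → step 21: x=0.099, v=0.097, θ=-0.021, ω=-0.026
apply F[21]=-0.459 → step 22: x=0.101, v=0.089, θ=-0.021, ω=-0.017
apply F[22]=-0.436 → step 23: x=0.102, v=0.081, θ=-0.022, ω=-0.010
apply F[23]=-0.414 → step 24: x=0.104, v=0.074, θ=-0.022, ω=-0.003
apply F[24]=-0.394 → step 25: x=0.105, v=0.067, θ=-0.022, ω=0.002
apply F[25]=-0.375 → step 26: x=0.107, v=0.060, θ=-0.022, ω=0.007
apply F[26]=-0.357 → step 27: x=0.108, v=0.054, θ=-0.022, ω=0.011
apply F[27]=-0.341 → step 28: x=0.109, v=0.049, θ=-0.021, ω=0.014
max |θ| = 0.112 ≤ 0.171 over all 29 states.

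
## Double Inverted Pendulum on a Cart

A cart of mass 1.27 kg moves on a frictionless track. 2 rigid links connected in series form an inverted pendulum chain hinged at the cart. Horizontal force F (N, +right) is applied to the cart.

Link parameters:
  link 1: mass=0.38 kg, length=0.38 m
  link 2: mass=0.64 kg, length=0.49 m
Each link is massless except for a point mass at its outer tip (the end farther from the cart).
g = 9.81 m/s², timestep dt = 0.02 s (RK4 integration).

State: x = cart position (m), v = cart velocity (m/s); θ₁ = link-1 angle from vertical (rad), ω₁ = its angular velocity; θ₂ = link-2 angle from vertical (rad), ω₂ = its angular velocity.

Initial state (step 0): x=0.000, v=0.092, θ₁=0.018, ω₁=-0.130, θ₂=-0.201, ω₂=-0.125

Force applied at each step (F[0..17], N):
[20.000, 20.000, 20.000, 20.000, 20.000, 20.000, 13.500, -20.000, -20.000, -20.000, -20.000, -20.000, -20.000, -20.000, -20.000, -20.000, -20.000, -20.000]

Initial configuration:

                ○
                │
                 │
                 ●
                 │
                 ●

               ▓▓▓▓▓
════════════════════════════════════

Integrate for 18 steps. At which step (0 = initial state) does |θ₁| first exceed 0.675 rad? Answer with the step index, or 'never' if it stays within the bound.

Answer: 11

Derivation:
apply F[0]=+20.000 → step 1: x=0.005, v=0.405, θ₁=0.009, ω₁=-0.774, θ₂=-0.206, ω₂=-0.343
apply F[1]=+20.000 → step 2: x=0.016, v=0.720, θ₁=-0.013, ω₁=-1.449, θ₂=-0.215, ω₂=-0.539
apply F[2]=+20.000 → step 3: x=0.034, v=1.038, θ₁=-0.049, ω₁=-2.179, θ₂=-0.227, ω₂=-0.695
apply F[3]=+20.000 → step 4: x=0.058, v=1.360, θ₁=-0.101, ω₁=-2.983, θ₂=-0.242, ω₂=-0.794
apply F[4]=+20.000 → step 5: x=0.088, v=1.681, θ₁=-0.169, ω₁=-3.859, θ₂=-0.258, ω₂=-0.832
apply F[5]=+20.000 → step 6: x=0.125, v=1.992, θ₁=-0.255, ω₁=-4.771, θ₂=-0.275, ω₂=-0.829
apply F[6]=+13.500 → step 7: x=0.167, v=2.186, θ₁=-0.357, ω₁=-5.405, θ₂=-0.292, ω₂=-0.840
apply F[7]=-20.000 → step 8: x=0.208, v=1.899, θ₁=-0.461, ω₁=-4.958, θ₂=-0.308, ω₂=-0.787
apply F[8]=-20.000 → step 9: x=0.243, v=1.630, θ₁=-0.557, ω₁=-4.687, θ₂=-0.323, ω₂=-0.664
apply F[9]=-20.000 → step 10: x=0.273, v=1.373, θ₁=-0.649, ω₁=-4.568, θ₂=-0.334, ω₂=-0.475
apply F[10]=-20.000 → step 11: x=0.298, v=1.122, θ₁=-0.740, ω₁=-4.574, θ₂=-0.341, ω₂=-0.235
apply F[11]=-20.000 → step 12: x=0.318, v=0.873, θ₁=-0.833, ω₁=-4.677, θ₂=-0.343, ω₂=0.038
apply F[12]=-20.000 → step 13: x=0.333, v=0.621, θ₁=-0.928, ω₁=-4.850, θ₂=-0.340, ω₂=0.324
apply F[13]=-20.000 → step 14: x=0.343, v=0.363, θ₁=-1.027, ω₁=-5.075, θ₂=-0.330, ω₂=0.601
apply F[14]=-20.000 → step 15: x=0.347, v=0.095, θ₁=-1.131, ω₁=-5.340, θ₂=-0.316, ω₂=0.853
apply F[15]=-20.000 → step 16: x=0.346, v=-0.183, θ₁=-1.241, ω₁=-5.640, θ₂=-0.297, ω₂=1.061
apply F[16]=-20.000 → step 17: x=0.340, v=-0.473, θ₁=-1.357, ω₁=-5.979, θ₂=-0.274, ω₂=1.211
apply F[17]=-20.000 → step 18: x=0.327, v=-0.776, θ₁=-1.480, ω₁=-6.370, θ₂=-0.249, ω₂=1.286
|θ₁| = 0.740 > 0.675 first at step 11.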